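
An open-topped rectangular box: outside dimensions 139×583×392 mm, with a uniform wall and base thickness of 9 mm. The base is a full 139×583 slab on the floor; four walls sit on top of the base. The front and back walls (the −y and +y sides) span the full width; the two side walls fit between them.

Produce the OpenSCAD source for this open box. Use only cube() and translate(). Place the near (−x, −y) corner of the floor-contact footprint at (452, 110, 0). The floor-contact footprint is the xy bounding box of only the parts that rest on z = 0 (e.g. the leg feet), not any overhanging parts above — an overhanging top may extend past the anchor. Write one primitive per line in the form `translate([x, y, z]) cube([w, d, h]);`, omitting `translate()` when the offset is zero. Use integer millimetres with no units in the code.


translate([452, 110, 0]) cube([139, 583, 9]);
translate([452, 110, 9]) cube([139, 9, 383]);
translate([452, 684, 9]) cube([139, 9, 383]);
translate([452, 119, 9]) cube([9, 565, 383]);
translate([582, 119, 9]) cube([9, 565, 383]);


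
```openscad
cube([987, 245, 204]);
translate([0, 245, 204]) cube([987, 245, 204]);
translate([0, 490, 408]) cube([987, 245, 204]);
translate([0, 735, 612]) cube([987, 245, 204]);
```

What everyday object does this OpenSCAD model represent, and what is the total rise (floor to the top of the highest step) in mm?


A staircase. The total rise is 816 mm.

4 identical blocks, each offset up and back from the previous — a staircase. Each step is 204 mm tall and there are 4 of them, so the total rise is 4 × 204 = 816 mm.


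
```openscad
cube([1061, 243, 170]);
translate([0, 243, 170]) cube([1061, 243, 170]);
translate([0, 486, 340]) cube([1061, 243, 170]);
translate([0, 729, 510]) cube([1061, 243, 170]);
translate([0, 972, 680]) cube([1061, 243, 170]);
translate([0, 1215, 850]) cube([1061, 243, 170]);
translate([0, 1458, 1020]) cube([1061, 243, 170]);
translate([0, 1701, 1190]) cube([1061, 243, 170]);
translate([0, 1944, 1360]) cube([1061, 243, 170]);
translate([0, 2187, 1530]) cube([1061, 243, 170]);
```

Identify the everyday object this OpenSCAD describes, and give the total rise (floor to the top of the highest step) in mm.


A staircase. The total rise is 1700 mm.

10 identical blocks, each offset up and back from the previous — a staircase. Each step is 170 mm tall and there are 10 of them, so the total rise is 10 × 170 = 1700 mm.


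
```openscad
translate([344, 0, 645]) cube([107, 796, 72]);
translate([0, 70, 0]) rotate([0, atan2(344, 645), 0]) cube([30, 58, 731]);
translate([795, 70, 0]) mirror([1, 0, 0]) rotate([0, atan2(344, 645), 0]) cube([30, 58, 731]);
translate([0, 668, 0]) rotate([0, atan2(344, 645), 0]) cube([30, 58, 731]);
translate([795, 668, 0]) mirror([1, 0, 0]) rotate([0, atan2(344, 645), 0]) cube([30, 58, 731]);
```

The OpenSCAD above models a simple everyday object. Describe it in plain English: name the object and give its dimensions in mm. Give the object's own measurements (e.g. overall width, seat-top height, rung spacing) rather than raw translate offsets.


A sawhorse. A 107×796×72 mm beam (x, y, z) sits on two A-frame leg pairs. Each pair is two raked legs of 30×58 mm section (58 mm along y) splaying symmetrically in x. Each leg rises 645 mm vertically over 344 mm of horizontal reach and is 731 mm long along its own axis. Every leg's outer bottom edge rests on the floor and its outer top edge meets a bottom edge of the beam — the left legs (tilting toward +x) meet the beam's −x bottom edge, the right legs (their mirror images, tilting toward −x) meet its +x bottom edge — so the leg tops tuck under the beam, the beam's underside is 645 mm above the floor, and the feet are 795 mm apart outside-to-outside with the beam centred between them. The two leg pairs are set in 70 mm from either end of the beam.


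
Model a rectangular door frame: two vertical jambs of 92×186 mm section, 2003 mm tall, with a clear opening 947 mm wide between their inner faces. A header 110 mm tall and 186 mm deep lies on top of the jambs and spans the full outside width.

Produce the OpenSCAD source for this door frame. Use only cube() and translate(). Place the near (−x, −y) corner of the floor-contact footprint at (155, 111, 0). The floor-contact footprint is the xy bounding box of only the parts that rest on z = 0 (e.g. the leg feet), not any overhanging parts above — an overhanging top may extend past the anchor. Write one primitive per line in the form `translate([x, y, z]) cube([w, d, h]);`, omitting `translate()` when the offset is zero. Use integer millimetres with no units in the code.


translate([155, 111, 0]) cube([92, 186, 2003]);
translate([1194, 111, 0]) cube([92, 186, 2003]);
translate([155, 111, 2003]) cube([1131, 186, 110]);


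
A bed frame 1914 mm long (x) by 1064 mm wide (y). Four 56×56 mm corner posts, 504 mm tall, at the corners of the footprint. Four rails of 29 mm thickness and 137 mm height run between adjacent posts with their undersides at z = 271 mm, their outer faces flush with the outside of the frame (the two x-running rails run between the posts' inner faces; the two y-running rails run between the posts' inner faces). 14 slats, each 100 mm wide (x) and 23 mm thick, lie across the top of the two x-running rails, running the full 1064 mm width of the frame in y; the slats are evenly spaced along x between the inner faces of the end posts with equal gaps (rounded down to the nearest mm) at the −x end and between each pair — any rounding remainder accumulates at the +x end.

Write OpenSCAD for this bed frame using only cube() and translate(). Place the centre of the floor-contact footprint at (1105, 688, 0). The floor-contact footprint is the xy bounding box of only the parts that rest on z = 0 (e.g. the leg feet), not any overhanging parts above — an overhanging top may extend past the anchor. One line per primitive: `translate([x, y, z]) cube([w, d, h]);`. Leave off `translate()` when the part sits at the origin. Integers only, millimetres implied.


translate([148, 156, 0]) cube([56, 56, 504]);
translate([148, 1164, 0]) cube([56, 56, 504]);
translate([2006, 156, 0]) cube([56, 56, 504]);
translate([2006, 1164, 0]) cube([56, 56, 504]);
translate([204, 156, 271]) cube([1802, 29, 137]);
translate([204, 1191, 271]) cube([1802, 29, 137]);
translate([148, 212, 271]) cube([29, 952, 137]);
translate([2033, 212, 271]) cube([29, 952, 137]);
translate([230, 156, 408]) cube([100, 1064, 23]);
translate([356, 156, 408]) cube([100, 1064, 23]);
translate([482, 156, 408]) cube([100, 1064, 23]);
translate([608, 156, 408]) cube([100, 1064, 23]);
translate([734, 156, 408]) cube([100, 1064, 23]);
translate([860, 156, 408]) cube([100, 1064, 23]);
translate([986, 156, 408]) cube([100, 1064, 23]);
translate([1112, 156, 408]) cube([100, 1064, 23]);
translate([1238, 156, 408]) cube([100, 1064, 23]);
translate([1364, 156, 408]) cube([100, 1064, 23]);
translate([1490, 156, 408]) cube([100, 1064, 23]);
translate([1616, 156, 408]) cube([100, 1064, 23]);
translate([1742, 156, 408]) cube([100, 1064, 23]);
translate([1868, 156, 408]) cube([100, 1064, 23]);


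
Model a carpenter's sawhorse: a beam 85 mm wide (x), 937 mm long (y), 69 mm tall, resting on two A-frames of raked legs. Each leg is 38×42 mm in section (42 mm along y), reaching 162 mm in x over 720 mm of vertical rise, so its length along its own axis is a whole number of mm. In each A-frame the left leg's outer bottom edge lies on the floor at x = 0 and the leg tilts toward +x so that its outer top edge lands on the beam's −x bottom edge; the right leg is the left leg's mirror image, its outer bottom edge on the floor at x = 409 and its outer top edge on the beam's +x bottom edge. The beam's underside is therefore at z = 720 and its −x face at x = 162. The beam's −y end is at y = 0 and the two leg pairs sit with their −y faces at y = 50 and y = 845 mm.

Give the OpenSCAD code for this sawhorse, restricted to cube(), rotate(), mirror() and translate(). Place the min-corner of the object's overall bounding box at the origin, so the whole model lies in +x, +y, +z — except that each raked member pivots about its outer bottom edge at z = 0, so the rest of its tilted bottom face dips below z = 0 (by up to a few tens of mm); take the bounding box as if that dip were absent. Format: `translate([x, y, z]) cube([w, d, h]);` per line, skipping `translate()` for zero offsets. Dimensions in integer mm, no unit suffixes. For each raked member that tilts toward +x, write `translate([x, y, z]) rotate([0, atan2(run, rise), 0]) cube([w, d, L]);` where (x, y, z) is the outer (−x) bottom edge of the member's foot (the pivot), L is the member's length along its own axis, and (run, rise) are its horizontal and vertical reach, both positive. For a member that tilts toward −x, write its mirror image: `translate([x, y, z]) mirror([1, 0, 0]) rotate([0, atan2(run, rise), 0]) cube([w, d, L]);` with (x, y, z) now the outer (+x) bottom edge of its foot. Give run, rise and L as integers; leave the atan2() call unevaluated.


// leg length = √(162² + 720²) = 738
// right-leg outer foot x = 2·162 + 85 = 409
// beam min-corner = (162, 0, 720)
translate([162, 0, 720]) cube([85, 937, 69]);
translate([0, 50, 0]) rotate([0, atan2(162, 720), 0]) cube([38, 42, 738]);
translate([409, 50, 0]) mirror([1, 0, 0]) rotate([0, atan2(162, 720), 0]) cube([38, 42, 738]);
translate([0, 845, 0]) rotate([0, atan2(162, 720), 0]) cube([38, 42, 738]);
translate([409, 845, 0]) mirror([1, 0, 0]) rotate([0, atan2(162, 720), 0]) cube([38, 42, 738]);


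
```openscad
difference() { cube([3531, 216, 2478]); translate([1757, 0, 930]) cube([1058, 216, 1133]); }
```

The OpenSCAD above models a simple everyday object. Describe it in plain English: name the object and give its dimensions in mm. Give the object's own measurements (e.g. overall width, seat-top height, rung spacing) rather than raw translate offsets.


A wall 3531 mm long (x), 216 mm thick (y), 2478 mm tall, with a rectangular window opening cut through it. The opening is 1058 mm wide and 1133 mm tall; its sill is at z = 930 mm and its near (−x) edge is 1757 mm from the wall's −x end. The opening passes through the full wall thickness.


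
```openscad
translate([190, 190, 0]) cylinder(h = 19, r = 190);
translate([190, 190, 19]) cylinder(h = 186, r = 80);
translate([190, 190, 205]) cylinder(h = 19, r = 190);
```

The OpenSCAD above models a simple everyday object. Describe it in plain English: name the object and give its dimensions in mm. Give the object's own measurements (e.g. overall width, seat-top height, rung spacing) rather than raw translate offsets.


A spool: two coaxial disc flanges of radius 190 mm and thickness 19 mm, joined by a core cylinder of radius 80 mm and height 186 mm. The lower flange rests on z = 0 and the three cylinders share a vertical axis.


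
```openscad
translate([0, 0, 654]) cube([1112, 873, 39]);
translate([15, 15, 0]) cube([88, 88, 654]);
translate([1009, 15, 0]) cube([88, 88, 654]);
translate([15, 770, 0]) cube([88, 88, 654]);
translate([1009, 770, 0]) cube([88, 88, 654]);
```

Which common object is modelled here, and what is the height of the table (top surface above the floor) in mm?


A table. The table height is 693 mm.

A 1112×873×39 slab sits at z = 654 on four 88 mm square posts — a table. The top surface is at 654 + 39 = 693 mm.


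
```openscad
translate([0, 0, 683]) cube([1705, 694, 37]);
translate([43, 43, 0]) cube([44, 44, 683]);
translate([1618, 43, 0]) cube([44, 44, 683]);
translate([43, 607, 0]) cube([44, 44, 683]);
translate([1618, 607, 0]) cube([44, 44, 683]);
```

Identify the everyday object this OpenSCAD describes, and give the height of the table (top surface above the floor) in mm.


A table. The table height is 720 mm.

A 1705×694×37 slab sits at z = 683 on four 44 mm square posts — a table. The top surface is at 683 + 37 = 720 mm.


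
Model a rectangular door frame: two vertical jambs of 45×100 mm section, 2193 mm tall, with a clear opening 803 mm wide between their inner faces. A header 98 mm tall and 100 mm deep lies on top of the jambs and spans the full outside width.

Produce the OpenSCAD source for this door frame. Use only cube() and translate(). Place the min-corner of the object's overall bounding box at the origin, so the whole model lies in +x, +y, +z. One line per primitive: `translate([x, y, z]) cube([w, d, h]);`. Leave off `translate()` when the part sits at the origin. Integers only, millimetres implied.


cube([45, 100, 2193]);
translate([848, 0, 0]) cube([45, 100, 2193]);
translate([0, 0, 2193]) cube([893, 100, 98]);


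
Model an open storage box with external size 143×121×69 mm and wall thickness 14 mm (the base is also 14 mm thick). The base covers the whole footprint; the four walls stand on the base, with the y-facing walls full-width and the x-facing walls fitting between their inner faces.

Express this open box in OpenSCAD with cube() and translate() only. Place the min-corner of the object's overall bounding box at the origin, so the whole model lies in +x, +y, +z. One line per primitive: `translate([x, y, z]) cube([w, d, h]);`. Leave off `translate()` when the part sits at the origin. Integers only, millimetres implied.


cube([143, 121, 14]);
translate([0, 0, 14]) cube([143, 14, 55]);
translate([0, 107, 14]) cube([143, 14, 55]);
translate([0, 14, 14]) cube([14, 93, 55]);
translate([129, 14, 14]) cube([14, 93, 55]);


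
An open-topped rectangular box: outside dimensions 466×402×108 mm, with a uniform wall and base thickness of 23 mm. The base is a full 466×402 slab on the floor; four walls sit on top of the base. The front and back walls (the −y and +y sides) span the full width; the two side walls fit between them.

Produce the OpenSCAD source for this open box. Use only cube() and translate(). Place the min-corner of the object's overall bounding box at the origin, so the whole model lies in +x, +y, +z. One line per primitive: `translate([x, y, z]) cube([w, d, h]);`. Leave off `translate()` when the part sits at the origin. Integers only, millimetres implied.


cube([466, 402, 23]);
translate([0, 0, 23]) cube([466, 23, 85]);
translate([0, 379, 23]) cube([466, 23, 85]);
translate([0, 23, 23]) cube([23, 356, 85]);
translate([443, 23, 23]) cube([23, 356, 85]);


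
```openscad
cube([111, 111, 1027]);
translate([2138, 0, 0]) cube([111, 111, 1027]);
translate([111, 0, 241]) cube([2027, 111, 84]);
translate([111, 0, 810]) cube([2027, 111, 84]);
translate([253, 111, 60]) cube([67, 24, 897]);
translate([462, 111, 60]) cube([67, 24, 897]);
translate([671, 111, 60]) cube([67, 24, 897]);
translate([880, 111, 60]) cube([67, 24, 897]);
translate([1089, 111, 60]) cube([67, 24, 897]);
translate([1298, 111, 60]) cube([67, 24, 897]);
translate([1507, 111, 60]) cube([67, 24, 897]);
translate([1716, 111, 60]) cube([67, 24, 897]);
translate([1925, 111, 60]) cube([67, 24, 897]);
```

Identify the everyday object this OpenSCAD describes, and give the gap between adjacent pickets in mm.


A fence section. The picket gap is 142 mm.

Two posts, two rails, 9 pickets — a fence section. Span 2027 mm holds 9 pickets of 67 mm with 10 equal gaps: ⌊(2027 − 9·67) / 10⌋ = 142 mm.


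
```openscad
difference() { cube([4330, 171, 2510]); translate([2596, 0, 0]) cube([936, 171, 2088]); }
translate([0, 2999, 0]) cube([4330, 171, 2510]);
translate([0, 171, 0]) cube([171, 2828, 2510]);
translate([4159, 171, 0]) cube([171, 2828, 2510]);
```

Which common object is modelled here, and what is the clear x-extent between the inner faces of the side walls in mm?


A single room. The interior width is 3988 mm.

Four walls enclosing a rectangle with a door in the front wall — a room. Outside width 4330 minus two 171 mm walls gives 3988 mm.


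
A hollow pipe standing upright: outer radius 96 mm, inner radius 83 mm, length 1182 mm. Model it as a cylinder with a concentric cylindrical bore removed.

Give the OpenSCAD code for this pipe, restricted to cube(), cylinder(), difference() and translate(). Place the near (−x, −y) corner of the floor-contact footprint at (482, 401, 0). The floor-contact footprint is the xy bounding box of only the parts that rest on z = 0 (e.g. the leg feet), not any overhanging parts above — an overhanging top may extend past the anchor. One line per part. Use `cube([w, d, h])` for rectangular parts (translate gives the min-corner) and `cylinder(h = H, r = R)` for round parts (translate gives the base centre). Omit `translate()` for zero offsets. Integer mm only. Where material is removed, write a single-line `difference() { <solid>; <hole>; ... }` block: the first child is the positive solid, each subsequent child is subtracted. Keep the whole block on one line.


difference() { translate([578, 497, 0]) cylinder(h = 1182, r = 96); translate([578, 497, 0]) cylinder(h = 1182, r = 83); }


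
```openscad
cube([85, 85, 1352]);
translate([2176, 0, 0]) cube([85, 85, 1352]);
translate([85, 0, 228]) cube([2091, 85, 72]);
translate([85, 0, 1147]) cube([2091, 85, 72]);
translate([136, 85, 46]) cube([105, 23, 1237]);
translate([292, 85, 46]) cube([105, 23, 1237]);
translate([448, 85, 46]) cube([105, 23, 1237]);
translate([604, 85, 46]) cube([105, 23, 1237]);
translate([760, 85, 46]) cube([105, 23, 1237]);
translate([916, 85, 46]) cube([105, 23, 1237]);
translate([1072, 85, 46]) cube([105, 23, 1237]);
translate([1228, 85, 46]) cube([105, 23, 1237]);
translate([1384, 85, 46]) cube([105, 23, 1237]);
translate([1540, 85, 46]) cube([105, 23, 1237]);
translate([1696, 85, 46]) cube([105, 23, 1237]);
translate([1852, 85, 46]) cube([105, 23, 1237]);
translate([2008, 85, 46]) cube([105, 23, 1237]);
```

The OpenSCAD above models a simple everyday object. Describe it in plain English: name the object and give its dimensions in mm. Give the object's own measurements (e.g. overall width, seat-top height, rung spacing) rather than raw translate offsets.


A fence section. Two 85×85 mm posts, 1352 mm tall, stand on the floor with a clear span of 2091 mm between their inner faces. Two horizontal rails of 85×72 mm section span the gap between the posts with their undersides at z = 228 mm and z = 1147 mm, flush with the posts' −y face. 13 pickets, each 105 mm wide, 23 mm thick and 1237 mm tall, are fixed to the +y face of the rails with their bottoms at z = 46 mm, spaced across the span with a 51 mm gap after the −x post and between neighbouring pickets, with 63 mm left before the +x post.


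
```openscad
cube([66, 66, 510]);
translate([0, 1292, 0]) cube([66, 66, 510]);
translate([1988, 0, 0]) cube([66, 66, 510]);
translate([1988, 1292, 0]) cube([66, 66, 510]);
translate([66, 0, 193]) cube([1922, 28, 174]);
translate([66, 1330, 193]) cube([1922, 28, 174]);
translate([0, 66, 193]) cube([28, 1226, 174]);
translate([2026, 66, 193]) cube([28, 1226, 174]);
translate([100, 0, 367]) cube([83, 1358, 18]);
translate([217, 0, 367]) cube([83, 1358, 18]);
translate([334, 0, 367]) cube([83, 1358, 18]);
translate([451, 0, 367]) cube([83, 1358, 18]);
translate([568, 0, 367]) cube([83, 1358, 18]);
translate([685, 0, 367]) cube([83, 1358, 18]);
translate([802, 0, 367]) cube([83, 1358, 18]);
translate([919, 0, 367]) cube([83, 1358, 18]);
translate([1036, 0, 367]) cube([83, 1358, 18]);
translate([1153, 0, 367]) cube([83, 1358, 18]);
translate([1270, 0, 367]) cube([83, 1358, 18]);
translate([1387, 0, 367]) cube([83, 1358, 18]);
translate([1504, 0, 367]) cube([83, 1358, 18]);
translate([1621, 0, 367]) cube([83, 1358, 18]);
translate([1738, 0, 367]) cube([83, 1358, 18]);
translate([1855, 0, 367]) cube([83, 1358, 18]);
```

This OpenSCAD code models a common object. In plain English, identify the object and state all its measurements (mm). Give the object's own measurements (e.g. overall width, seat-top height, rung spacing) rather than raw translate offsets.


A bed frame 2054 mm long (x) by 1358 mm wide (y). Four 66×66 mm corner posts, 510 mm tall, at the corners of the footprint. Four rails of 28 mm thickness and 174 mm height run between adjacent posts with their undersides at z = 193 mm, their outer faces flush with the outside of the frame (the two x-running rails run between the posts' inner faces; the two y-running rails run between the posts' inner faces). 16 slats, each 83 mm wide (x) and 18 mm thick, lie across the top of the two x-running rails, running the full 1358 mm width of the frame in y; along x they sit between the end posts with a 34 mm gap after the −x posts and between neighbouring slats, leaving 50 mm before the +x posts.


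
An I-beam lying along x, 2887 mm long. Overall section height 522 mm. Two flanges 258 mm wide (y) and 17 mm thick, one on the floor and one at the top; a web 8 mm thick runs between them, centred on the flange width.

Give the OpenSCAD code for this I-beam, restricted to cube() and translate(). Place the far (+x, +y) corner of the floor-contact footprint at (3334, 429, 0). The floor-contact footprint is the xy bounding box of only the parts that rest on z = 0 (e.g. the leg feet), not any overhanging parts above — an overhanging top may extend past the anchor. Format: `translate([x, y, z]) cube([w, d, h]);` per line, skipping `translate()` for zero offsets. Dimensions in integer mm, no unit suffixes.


translate([447, 171, 0]) cube([2887, 258, 17]);
translate([447, 296, 17]) cube([2887, 8, 488]);
translate([447, 171, 505]) cube([2887, 258, 17]);


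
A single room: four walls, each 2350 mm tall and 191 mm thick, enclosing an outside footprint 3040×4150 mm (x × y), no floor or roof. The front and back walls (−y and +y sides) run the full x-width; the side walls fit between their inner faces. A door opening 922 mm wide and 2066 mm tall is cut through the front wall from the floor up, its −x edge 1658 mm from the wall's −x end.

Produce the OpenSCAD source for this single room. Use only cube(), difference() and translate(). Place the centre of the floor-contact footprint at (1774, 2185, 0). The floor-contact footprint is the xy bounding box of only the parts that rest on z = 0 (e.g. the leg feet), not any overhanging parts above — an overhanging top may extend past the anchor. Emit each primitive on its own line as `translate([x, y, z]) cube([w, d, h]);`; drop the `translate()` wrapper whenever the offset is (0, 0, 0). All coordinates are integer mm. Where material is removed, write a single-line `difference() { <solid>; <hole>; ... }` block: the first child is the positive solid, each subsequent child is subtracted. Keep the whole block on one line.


difference() { translate([254, 110, 0]) cube([3040, 191, 2350]); translate([1912, 110, 0]) cube([922, 191, 2066]); }
translate([254, 4069, 0]) cube([3040, 191, 2350]);
translate([254, 301, 0]) cube([191, 3768, 2350]);
translate([3103, 301, 0]) cube([191, 3768, 2350]);


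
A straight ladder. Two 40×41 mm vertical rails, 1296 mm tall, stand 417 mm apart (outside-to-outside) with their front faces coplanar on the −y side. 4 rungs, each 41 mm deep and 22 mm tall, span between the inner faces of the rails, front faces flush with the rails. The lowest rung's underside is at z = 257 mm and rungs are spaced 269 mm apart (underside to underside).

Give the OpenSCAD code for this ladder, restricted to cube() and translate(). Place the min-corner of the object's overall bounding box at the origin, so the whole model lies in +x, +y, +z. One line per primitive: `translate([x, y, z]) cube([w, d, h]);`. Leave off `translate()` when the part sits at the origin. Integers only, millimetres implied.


cube([40, 41, 1296]);
translate([377, 0, 0]) cube([40, 41, 1296]);
translate([40, 0, 257]) cube([337, 41, 22]);
translate([40, 0, 526]) cube([337, 41, 22]);
translate([40, 0, 795]) cube([337, 41, 22]);
translate([40, 0, 1064]) cube([337, 41, 22]);


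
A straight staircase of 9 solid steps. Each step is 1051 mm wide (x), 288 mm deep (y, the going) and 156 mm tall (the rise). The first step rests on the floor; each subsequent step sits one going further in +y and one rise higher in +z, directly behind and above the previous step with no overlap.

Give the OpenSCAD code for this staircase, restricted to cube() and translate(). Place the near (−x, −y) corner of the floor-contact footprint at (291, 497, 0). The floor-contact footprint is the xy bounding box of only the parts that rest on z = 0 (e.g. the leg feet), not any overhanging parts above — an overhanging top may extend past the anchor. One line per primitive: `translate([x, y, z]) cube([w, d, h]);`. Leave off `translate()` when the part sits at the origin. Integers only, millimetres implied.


translate([291, 497, 0]) cube([1051, 288, 156]);
translate([291, 785, 156]) cube([1051, 288, 156]);
translate([291, 1073, 312]) cube([1051, 288, 156]);
translate([291, 1361, 468]) cube([1051, 288, 156]);
translate([291, 1649, 624]) cube([1051, 288, 156]);
translate([291, 1937, 780]) cube([1051, 288, 156]);
translate([291, 2225, 936]) cube([1051, 288, 156]);
translate([291, 2513, 1092]) cube([1051, 288, 156]);
translate([291, 2801, 1248]) cube([1051, 288, 156]);


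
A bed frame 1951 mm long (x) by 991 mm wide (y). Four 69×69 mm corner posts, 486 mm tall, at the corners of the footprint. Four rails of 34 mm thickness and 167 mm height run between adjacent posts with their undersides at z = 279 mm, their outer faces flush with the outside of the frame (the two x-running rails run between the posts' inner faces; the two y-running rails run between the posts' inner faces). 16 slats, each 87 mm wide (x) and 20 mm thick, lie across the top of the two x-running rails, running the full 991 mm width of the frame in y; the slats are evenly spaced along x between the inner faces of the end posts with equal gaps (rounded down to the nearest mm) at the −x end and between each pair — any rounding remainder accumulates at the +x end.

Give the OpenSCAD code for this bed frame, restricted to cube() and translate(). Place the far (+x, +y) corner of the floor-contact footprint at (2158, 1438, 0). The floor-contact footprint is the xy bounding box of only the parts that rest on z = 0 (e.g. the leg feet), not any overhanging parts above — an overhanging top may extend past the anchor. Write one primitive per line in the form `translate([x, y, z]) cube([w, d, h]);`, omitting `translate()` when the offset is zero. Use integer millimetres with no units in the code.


translate([207, 447, 0]) cube([69, 69, 486]);
translate([207, 1369, 0]) cube([69, 69, 486]);
translate([2089, 447, 0]) cube([69, 69, 486]);
translate([2089, 1369, 0]) cube([69, 69, 486]);
translate([276, 447, 279]) cube([1813, 34, 167]);
translate([276, 1404, 279]) cube([1813, 34, 167]);
translate([207, 516, 279]) cube([34, 853, 167]);
translate([2124, 516, 279]) cube([34, 853, 167]);
translate([300, 447, 446]) cube([87, 991, 20]);
translate([411, 447, 446]) cube([87, 991, 20]);
translate([522, 447, 446]) cube([87, 991, 20]);
translate([633, 447, 446]) cube([87, 991, 20]);
translate([744, 447, 446]) cube([87, 991, 20]);
translate([855, 447, 446]) cube([87, 991, 20]);
translate([966, 447, 446]) cube([87, 991, 20]);
translate([1077, 447, 446]) cube([87, 991, 20]);
translate([1188, 447, 446]) cube([87, 991, 20]);
translate([1299, 447, 446]) cube([87, 991, 20]);
translate([1410, 447, 446]) cube([87, 991, 20]);
translate([1521, 447, 446]) cube([87, 991, 20]);
translate([1632, 447, 446]) cube([87, 991, 20]);
translate([1743, 447, 446]) cube([87, 991, 20]);
translate([1854, 447, 446]) cube([87, 991, 20]);
translate([1965, 447, 446]) cube([87, 991, 20]);


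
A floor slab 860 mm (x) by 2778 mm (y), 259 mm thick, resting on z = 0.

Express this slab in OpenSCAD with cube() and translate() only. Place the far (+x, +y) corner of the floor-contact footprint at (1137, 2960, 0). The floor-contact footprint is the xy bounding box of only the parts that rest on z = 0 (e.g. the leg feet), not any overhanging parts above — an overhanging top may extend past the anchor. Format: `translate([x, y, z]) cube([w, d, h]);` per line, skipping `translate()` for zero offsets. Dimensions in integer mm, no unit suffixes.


translate([277, 182, 0]) cube([860, 2778, 259]);


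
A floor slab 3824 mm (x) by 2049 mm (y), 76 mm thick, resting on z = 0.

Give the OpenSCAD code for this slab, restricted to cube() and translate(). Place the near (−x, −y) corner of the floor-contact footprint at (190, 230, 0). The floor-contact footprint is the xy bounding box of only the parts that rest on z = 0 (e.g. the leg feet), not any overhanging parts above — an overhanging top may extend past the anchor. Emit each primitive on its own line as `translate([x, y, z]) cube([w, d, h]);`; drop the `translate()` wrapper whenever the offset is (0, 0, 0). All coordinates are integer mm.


translate([190, 230, 0]) cube([3824, 2049, 76]);


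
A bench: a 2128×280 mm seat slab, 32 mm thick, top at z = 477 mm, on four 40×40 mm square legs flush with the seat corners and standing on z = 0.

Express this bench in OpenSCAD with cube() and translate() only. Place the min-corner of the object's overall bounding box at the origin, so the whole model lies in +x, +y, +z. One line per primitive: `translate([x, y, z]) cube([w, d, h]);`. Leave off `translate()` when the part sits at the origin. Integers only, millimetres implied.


translate([0, 0, 445]) cube([2128, 280, 32]);
cube([40, 40, 445]);
translate([0, 240, 0]) cube([40, 40, 445]);
translate([2088, 0, 0]) cube([40, 40, 445]);
translate([2088, 240, 0]) cube([40, 40, 445]);


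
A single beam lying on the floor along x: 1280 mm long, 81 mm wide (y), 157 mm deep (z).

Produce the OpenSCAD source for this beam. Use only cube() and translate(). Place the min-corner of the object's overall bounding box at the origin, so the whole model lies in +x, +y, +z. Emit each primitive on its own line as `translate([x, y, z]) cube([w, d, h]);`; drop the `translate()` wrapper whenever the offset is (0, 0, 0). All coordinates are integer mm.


cube([1280, 81, 157]);


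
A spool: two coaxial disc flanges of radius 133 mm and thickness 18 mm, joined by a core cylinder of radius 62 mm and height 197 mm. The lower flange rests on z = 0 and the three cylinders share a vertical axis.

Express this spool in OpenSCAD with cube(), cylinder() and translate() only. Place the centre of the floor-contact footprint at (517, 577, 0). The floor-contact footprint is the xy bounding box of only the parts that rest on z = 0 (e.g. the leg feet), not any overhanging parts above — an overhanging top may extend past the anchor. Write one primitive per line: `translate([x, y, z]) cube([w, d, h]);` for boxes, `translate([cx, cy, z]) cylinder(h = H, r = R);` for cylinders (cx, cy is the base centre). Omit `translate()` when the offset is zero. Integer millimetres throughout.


translate([517, 577, 0]) cylinder(h = 18, r = 133);
translate([517, 577, 18]) cylinder(h = 197, r = 62);
translate([517, 577, 215]) cylinder(h = 18, r = 133);


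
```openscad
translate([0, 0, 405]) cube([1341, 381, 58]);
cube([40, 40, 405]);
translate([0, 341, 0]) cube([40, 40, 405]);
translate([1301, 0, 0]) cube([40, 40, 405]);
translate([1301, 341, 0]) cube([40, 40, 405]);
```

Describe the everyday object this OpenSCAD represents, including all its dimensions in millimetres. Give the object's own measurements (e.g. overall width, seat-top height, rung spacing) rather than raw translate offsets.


A bench: a 1341×381 mm seat slab, 58 mm thick, top at z = 463 mm, on four 40×40 mm square legs flush with the seat corners and standing on z = 0.


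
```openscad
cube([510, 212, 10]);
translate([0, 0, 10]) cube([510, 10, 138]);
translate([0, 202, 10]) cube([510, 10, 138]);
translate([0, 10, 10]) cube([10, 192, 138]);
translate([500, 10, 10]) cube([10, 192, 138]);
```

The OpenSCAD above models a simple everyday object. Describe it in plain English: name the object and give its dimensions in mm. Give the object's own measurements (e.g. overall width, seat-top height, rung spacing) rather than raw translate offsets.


An open-topped rectangular box: outside dimensions 510×212×148 mm, with a uniform wall and base thickness of 10 mm. The base is a full 510×212 slab on the floor; four walls sit on top of the base. The front and back walls (the −y and +y sides) span the full width; the two side walls fit between them.


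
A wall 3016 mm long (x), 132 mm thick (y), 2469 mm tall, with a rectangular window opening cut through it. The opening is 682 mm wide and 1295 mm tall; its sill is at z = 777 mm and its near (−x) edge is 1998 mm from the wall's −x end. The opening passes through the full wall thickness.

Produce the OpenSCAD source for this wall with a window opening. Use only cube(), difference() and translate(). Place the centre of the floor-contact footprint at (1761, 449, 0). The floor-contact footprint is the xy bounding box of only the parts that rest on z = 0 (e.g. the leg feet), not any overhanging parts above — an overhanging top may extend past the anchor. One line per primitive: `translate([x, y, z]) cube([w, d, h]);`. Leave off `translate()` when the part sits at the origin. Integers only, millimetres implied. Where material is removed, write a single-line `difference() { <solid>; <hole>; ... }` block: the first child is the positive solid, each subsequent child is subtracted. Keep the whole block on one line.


difference() { translate([253, 383, 0]) cube([3016, 132, 2469]); translate([2251, 383, 777]) cube([682, 132, 1295]); }


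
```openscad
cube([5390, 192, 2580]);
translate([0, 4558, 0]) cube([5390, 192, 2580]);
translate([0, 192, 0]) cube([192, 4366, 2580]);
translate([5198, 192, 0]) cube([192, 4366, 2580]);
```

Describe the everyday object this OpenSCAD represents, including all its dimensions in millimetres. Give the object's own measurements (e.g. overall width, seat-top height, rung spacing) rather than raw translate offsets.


The wall frame of a small rectangular building: four walls, each 2580 mm tall and 192 mm thick, enclosing a footprint 5390 mm (x) by 4750 mm (y) outside-to-outside, with no floor or roof. The front and back walls (the −y and +y sides) span the full width; the two side walls fit between them.


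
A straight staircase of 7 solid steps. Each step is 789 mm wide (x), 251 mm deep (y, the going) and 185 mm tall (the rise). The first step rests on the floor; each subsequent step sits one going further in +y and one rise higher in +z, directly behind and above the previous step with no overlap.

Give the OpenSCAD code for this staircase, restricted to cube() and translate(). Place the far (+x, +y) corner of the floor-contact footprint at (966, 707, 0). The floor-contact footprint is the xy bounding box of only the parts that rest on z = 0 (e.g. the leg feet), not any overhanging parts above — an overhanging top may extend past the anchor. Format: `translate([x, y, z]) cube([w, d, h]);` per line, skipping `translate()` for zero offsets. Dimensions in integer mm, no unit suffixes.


translate([177, 456, 0]) cube([789, 251, 185]);
translate([177, 707, 185]) cube([789, 251, 185]);
translate([177, 958, 370]) cube([789, 251, 185]);
translate([177, 1209, 555]) cube([789, 251, 185]);
translate([177, 1460, 740]) cube([789, 251, 185]);
translate([177, 1711, 925]) cube([789, 251, 185]);
translate([177, 1962, 1110]) cube([789, 251, 185]);


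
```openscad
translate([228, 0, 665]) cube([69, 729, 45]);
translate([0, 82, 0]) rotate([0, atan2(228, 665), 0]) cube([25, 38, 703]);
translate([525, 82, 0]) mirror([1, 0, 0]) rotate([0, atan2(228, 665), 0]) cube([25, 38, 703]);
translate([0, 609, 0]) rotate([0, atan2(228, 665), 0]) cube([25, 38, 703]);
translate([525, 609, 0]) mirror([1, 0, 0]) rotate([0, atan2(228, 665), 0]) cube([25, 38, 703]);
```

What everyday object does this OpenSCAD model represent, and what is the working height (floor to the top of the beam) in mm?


A sawhorse. The overall height is 710 mm.

A beam across two mirrored pairs of raked legs — a sawhorse. The beam's underside is at z = 665 (matching the legs' vertical rise in atan2(228, 665)) and the beam is 45 mm tall, so its top is at 665 + 45 = 710 mm. The raked legs top out at the beam's underside, so that is the highest point.


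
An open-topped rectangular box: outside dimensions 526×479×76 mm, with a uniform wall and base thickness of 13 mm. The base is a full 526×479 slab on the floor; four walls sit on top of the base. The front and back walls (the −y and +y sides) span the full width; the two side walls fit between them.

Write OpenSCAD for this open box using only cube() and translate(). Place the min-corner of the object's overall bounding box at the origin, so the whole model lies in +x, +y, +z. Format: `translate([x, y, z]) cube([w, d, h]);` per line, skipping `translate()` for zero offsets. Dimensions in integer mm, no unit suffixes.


cube([526, 479, 13]);
translate([0, 0, 13]) cube([526, 13, 63]);
translate([0, 466, 13]) cube([526, 13, 63]);
translate([0, 13, 13]) cube([13, 453, 63]);
translate([513, 13, 13]) cube([13, 453, 63]);


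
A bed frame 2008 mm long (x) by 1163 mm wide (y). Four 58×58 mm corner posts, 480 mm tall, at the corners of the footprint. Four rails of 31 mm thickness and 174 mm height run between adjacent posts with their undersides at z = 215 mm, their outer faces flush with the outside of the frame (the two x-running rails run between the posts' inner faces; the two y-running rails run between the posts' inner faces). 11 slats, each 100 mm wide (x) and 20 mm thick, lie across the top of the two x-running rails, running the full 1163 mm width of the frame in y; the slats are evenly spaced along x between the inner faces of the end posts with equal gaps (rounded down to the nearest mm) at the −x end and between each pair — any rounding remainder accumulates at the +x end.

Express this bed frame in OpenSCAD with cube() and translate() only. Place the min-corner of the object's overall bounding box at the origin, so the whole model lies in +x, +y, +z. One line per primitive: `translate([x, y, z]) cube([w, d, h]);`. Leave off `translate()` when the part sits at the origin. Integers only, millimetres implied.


// slat z = rail_z + rail_h = 215 + 174 = 389
// slat gap = ⌊(1892 − 11·100) / 12⌋ = 66
cube([58, 58, 480]);
translate([0, 1105, 0]) cube([58, 58, 480]);
translate([1950, 0, 0]) cube([58, 58, 480]);
translate([1950, 1105, 0]) cube([58, 58, 480]);
translate([58, 0, 215]) cube([1892, 31, 174]);
translate([58, 1132, 215]) cube([1892, 31, 174]);
translate([0, 58, 215]) cube([31, 1047, 174]);
translate([1977, 58, 215]) cube([31, 1047, 174]);
translate([124, 0, 389]) cube([100, 1163, 20]);
translate([290, 0, 389]) cube([100, 1163, 20]);
translate([456, 0, 389]) cube([100, 1163, 20]);
translate([622, 0, 389]) cube([100, 1163, 20]);
translate([788, 0, 389]) cube([100, 1163, 20]);
translate([954, 0, 389]) cube([100, 1163, 20]);
translate([1120, 0, 389]) cube([100, 1163, 20]);
translate([1286, 0, 389]) cube([100, 1163, 20]);
translate([1452, 0, 389]) cube([100, 1163, 20]);
translate([1618, 0, 389]) cube([100, 1163, 20]);
translate([1784, 0, 389]) cube([100, 1163, 20]);


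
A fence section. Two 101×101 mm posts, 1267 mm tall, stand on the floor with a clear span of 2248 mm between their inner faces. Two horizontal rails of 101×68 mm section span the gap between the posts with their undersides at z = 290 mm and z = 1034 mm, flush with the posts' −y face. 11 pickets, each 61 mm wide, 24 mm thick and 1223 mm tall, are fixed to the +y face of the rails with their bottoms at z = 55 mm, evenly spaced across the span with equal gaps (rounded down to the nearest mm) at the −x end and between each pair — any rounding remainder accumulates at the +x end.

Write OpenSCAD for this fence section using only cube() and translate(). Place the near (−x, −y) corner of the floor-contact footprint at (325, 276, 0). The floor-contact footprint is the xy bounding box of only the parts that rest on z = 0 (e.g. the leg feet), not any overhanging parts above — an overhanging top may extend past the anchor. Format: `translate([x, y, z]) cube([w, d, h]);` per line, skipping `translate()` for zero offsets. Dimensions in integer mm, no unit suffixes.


translate([325, 276, 0]) cube([101, 101, 1267]);
translate([2674, 276, 0]) cube([101, 101, 1267]);
translate([426, 276, 290]) cube([2248, 101, 68]);
translate([426, 276, 1034]) cube([2248, 101, 68]);
translate([557, 377, 55]) cube([61, 24, 1223]);
translate([749, 377, 55]) cube([61, 24, 1223]);
translate([941, 377, 55]) cube([61, 24, 1223]);
translate([1133, 377, 55]) cube([61, 24, 1223]);
translate([1325, 377, 55]) cube([61, 24, 1223]);
translate([1517, 377, 55]) cube([61, 24, 1223]);
translate([1709, 377, 55]) cube([61, 24, 1223]);
translate([1901, 377, 55]) cube([61, 24, 1223]);
translate([2093, 377, 55]) cube([61, 24, 1223]);
translate([2285, 377, 55]) cube([61, 24, 1223]);
translate([2477, 377, 55]) cube([61, 24, 1223]);
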